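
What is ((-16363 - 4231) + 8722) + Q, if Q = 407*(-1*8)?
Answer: -15128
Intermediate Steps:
Q = -3256 (Q = 407*(-8) = -3256)
((-16363 - 4231) + 8722) + Q = ((-16363 - 4231) + 8722) - 3256 = (-20594 + 8722) - 3256 = -11872 - 3256 = -15128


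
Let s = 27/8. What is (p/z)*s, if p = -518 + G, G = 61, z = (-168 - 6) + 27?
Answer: 4113/392 ≈ 10.492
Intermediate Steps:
z = -147 (z = -174 + 27 = -147)
s = 27/8 (s = 27*(⅛) = 27/8 ≈ 3.3750)
p = -457 (p = -518 + 61 = -457)
(p/z)*s = -457/(-147)*(27/8) = -457*(-1/147)*(27/8) = (457/147)*(27/8) = 4113/392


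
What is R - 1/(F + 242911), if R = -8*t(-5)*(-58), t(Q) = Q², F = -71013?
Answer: 1994016799/171898 ≈ 11600.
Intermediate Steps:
R = 11600 (R = -8*(-5)²*(-58) = -8*25*(-58) = -200*(-58) = 11600)
R - 1/(F + 242911) = 11600 - 1/(-71013 + 242911) = 11600 - 1/171898 = 1994016799/171898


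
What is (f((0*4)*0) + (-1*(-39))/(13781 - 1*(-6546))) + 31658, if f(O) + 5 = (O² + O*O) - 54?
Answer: 642312912/20327 ≈ 31599.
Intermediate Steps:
f(O) = -59 + 2*O² (f(O) = -5 + ((O² + O*O) - 54) = -5 + ((O² + O²) - 54) = -5 + (2*O² - 54) = -5 + (-54 + 2*O²) = -59 + 2*O²)
(f((0*4)*0) + (-1*(-39))/(13781 - 1*(-6546))) + 31658 = ((-59 + 2*((0*4)*0)²) + (-1*(-39))/(13781 - 1*(-6546))) + 31658 = ((-59 + 2*(0*0)²) + 39/(13781 + 6546)) + 31658 = ((-59 + 2*0²) + 39/20327) + 31658 = ((-59 + 2*0) + 39*(1/20327)) + 31658 = ((-59 + 0) + 39/20327) + 31658 = (-59 + 39/20327) + 31658 = -1199254/20327 + 31658 = 642312912/20327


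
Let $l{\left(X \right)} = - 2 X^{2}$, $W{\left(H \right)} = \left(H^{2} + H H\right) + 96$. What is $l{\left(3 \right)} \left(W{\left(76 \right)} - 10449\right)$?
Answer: $-21582$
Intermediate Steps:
$W{\left(H \right)} = 96 + 2 H^{2}$ ($W{\left(H \right)} = \left(H^{2} + H^{2}\right) + 96 = 2 H^{2} + 96 = 96 + 2 H^{2}$)
$l{\left(3 \right)} \left(W{\left(76 \right)} - 10449\right) = - 2 \cdot 3^{2} \left(\left(96 + 2 \cdot 76^{2}\right) - 10449\right) = \left(-2\right) 9 \left(\left(96 + 2 \cdot 5776\right) - 10449\right) = - 18 \left(\left(96 + 11552\right) - 10449\right) = - 18 \left(11648 - 10449\right) = \left(-18\right) 1199 = -21582$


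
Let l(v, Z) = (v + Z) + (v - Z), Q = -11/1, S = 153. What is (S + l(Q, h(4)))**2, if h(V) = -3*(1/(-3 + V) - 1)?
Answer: 17161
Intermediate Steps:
h(V) = 3 - 3/(-3 + V) (h(V) = -3*(-1 + 1/(-3 + V)) = 3 - 3/(-3 + V))
Q = -11 (Q = -11*1 = -11)
l(v, Z) = 2*v (l(v, Z) = (Z + v) + (v - Z) = 2*v)
(S + l(Q, h(4)))**2 = (153 + 2*(-11))**2 = (153 - 22)**2 = 131**2 = 17161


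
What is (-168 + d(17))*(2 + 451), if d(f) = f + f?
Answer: -60702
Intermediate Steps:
d(f) = 2*f
(-168 + d(17))*(2 + 451) = (-168 + 2*17)*(2 + 451) = (-168 + 34)*453 = -134*453 = -60702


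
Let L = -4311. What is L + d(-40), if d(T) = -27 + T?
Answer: -4378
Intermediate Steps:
L + d(-40) = -4311 + (-27 - 40) = -4311 - 67 = -4378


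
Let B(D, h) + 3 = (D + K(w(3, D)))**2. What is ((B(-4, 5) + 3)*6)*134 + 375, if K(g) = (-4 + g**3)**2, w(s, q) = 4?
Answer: 10396698039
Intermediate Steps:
B(D, h) = -3 + (3600 + D)**2 (B(D, h) = -3 + (D + (-4 + 4**3)**2)**2 = -3 + (D + (-4 + 64)**2)**2 = -3 + (D + 60**2)**2 = -3 + (D + 3600)**2 = -3 + (3600 + D)**2)
((B(-4, 5) + 3)*6)*134 + 375 = (((-3 + (3600 - 4)**2) + 3)*6)*134 + 375 = (((-3 + 3596**2) + 3)*6)*134 + 375 = (((-3 + 12931216) + 3)*6)*134 + 375 = ((12931213 + 3)*6)*134 + 375 = (12931216*6)*134 + 375 = 77587296*134 + 375 = 10396697664 + 375 = 10396698039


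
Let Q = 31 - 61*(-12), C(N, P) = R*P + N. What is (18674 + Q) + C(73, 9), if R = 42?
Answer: 19888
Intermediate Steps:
C(N, P) = N + 42*P (C(N, P) = 42*P + N = N + 42*P)
Q = 763 (Q = 31 + 732 = 763)
(18674 + Q) + C(73, 9) = (18674 + 763) + (73 + 42*9) = 19437 + (73 + 378) = 19437 + 451 = 19888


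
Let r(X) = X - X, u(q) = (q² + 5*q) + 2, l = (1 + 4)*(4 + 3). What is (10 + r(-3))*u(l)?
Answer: 14020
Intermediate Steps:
l = 35 (l = 5*7 = 35)
u(q) = 2 + q² + 5*q
r(X) = 0
(10 + r(-3))*u(l) = (10 + 0)*(2 + 35² + 5*35) = 10*(2 + 1225 + 175) = 10*1402 = 14020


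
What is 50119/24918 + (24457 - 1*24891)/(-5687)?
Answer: 295841165/141708666 ≈ 2.0877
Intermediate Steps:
50119/24918 + (24457 - 1*24891)/(-5687) = 50119*(1/24918) + (24457 - 24891)*(-1/5687) = 50119/24918 - 434*(-1/5687) = 50119/24918 + 434/5687 = 295841165/141708666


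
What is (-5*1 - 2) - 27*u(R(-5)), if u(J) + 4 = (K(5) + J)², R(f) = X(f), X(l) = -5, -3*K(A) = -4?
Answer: -262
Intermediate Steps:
K(A) = 4/3 (K(A) = -⅓*(-4) = 4/3)
R(f) = -5
u(J) = -4 + (4/3 + J)²
(-5*1 - 2) - 27*u(R(-5)) = (-5*1 - 2) - 27*(-4 + (4 + 3*(-5))²/9) = (-5 - 2) - 27*(-4 + (4 - 15)²/9) = -7 - 27*(-4 + (⅑)*(-11)²) = -7 - 27*(-4 + (⅑)*121) = -7 - 27*(-4 + 121/9) = -7 - 27*85/9 = -7 - 255 = -262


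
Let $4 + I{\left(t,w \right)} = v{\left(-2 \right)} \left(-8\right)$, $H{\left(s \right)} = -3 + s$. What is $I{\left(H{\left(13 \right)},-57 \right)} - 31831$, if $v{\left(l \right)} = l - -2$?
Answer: $-31835$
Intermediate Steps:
$v{\left(l \right)} = 2 + l$ ($v{\left(l \right)} = l + 2 = 2 + l$)
$I{\left(t,w \right)} = -4$ ($I{\left(t,w \right)} = -4 + \left(2 - 2\right) \left(-8\right) = -4 + 0 \left(-8\right) = -4 + 0 = -4$)
$I{\left(H{\left(13 \right)},-57 \right)} - 31831 = -4 - 31831 = -31835$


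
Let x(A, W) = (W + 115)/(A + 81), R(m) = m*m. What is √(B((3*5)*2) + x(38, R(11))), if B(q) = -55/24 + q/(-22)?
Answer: I*√412578474/15708 ≈ 1.2931*I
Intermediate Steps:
R(m) = m²
x(A, W) = (115 + W)/(81 + A)
B(q) = -55/24 - q/22 (B(q) = -55*1/24 + q*(-1/22) = -55/24 - q/22)
√(B((3*5)*2) + x(38, R(11))) = √((-55/24 - 3*5*2/22) + (115 + 11²)/(81 + 38)) = √((-55/24 - 15*2/22) + (115 + 121)/119) = √((-55/24 - 1/22*30) + (1/119)*236) = √((-55/24 - 15/11) + 236/119) = √(-965/264 + 236/119) = √(-52531/31416) = I*√412578474/15708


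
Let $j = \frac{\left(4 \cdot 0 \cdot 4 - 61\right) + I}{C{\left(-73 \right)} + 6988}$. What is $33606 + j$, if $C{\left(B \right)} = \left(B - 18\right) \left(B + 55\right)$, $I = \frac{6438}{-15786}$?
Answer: $\frac{381344105036}{11347503} \approx 33606.0$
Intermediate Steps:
$I = - \frac{1073}{2631}$ ($I = 6438 \left(- \frac{1}{15786}\right) = - \frac{1073}{2631} \approx -0.40783$)
$C{\left(B \right)} = \left(-18 + B\right) \left(55 + B\right)$
$j = - \frac{80782}{11347503}$ ($j = \frac{\left(4 \cdot 0 \cdot 4 - 61\right) - \frac{1073}{2631}}{\left(-990 + \left(-73\right)^{2} + 37 \left(-73\right)\right) + 6988} = \frac{\left(0 \cdot 4 - 61\right) - \frac{1073}{2631}}{\left(-990 + 5329 - 2701\right) + 6988} = \frac{\left(0 - 61\right) - \frac{1073}{2631}}{1638 + 6988} = \frac{-61 - \frac{1073}{2631}}{8626} = \left(- \frac{161564}{2631}\right) \frac{1}{8626} = - \frac{80782}{11347503} \approx -0.0071189$)
$33606 + j = 33606 - \frac{80782}{11347503} = \frac{381344105036}{11347503}$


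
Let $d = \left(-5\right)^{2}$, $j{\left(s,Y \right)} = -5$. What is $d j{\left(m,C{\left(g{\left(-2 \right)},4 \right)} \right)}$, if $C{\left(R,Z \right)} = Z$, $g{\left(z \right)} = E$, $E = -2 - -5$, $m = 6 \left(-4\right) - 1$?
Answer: $-125$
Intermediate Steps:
$m = -25$ ($m = -24 - 1 = -25$)
$E = 3$ ($E = -2 + 5 = 3$)
$g{\left(z \right)} = 3$
$d = 25$
$d j{\left(m,C{\left(g{\left(-2 \right)},4 \right)} \right)} = 25 \left(-5\right) = -125$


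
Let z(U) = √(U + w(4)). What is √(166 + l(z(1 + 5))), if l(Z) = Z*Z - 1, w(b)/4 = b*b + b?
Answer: √251 ≈ 15.843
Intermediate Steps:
w(b) = 4*b + 4*b² (w(b) = 4*(b*b + b) = 4*(b² + b) = 4*(b + b²) = 4*b + 4*b²)
z(U) = √(80 + U) (z(U) = √(U + 4*4*(1 + 4)) = √(U + 4*4*5) = √(U + 80) = √(80 + U))
l(Z) = -1 + Z² (l(Z) = Z² - 1 = -1 + Z²)
√(166 + l(z(1 + 5))) = √(166 + (-1 + (√(80 + (1 + 5)))²)) = √(166 + (-1 + (√(80 + 6))²)) = √(166 + (-1 + (√86)²)) = √(166 + (-1 + 86)) = √(166 + 85) = √251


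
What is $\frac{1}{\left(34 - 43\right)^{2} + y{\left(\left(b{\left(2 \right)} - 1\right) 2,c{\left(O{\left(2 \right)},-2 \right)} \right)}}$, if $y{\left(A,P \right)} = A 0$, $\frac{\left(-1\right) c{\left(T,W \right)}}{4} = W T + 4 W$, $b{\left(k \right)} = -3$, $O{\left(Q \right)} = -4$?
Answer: $\frac{1}{81} \approx 0.012346$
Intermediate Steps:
$c{\left(T,W \right)} = - 16 W - 4 T W$ ($c{\left(T,W \right)} = - 4 \left(W T + 4 W\right) = - 4 \left(T W + 4 W\right) = - 4 \left(4 W + T W\right) = - 16 W - 4 T W$)
$y{\left(A,P \right)} = 0$
$\frac{1}{\left(34 - 43\right)^{2} + y{\left(\left(b{\left(2 \right)} - 1\right) 2,c{\left(O{\left(2 \right)},-2 \right)} \right)}} = \frac{1}{\left(34 - 43\right)^{2} + 0} = \frac{1}{\left(-9\right)^{2} + 0} = \frac{1}{81 + 0} = \frac{1}{81}$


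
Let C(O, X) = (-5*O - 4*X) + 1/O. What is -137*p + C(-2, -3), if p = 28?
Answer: -7629/2 ≈ -3814.5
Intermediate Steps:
C(O, X) = 1/O - 5*O - 4*X
-137*p + C(-2, -3) = -137*28 + (1/(-2) - 5*(-2) - 4*(-3)) = -3836 + (-½ + 10 + 12) = -3836 + 43/2 = -7629/2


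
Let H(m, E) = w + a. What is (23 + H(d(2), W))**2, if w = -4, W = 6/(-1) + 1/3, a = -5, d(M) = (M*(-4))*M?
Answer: 196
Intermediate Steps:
d(M) = -4*M**2 (d(M) = (-4*M)*M = -4*M**2)
W = -17/3 (W = 6*(-1) + 1*(1/3) = -6 + 1/3 = -17/3 ≈ -5.6667)
H(m, E) = -9 (H(m, E) = -4 - 5 = -9)
(23 + H(d(2), W))**2 = (23 - 9)**2 = 14**2 = 196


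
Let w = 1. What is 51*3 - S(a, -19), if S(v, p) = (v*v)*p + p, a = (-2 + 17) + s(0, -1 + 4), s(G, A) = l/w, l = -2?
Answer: 3383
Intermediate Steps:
s(G, A) = -2 (s(G, A) = -2/1 = -2*1 = -2)
a = 13 (a = (-2 + 17) - 2 = 15 - 2 = 13)
S(v, p) = p + p*v**2 (S(v, p) = v**2*p + p = p*v**2 + p = p + p*v**2)
51*3 - S(a, -19) = 51*3 - (-19)*(1 + 13**2) = 153 - (-19)*(1 + 169) = 153 - (-19)*170 = 153 - 1*(-3230) = 153 + 3230 = 3383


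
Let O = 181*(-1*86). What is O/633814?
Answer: -7783/316907 ≈ -0.024559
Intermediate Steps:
O = -15566 (O = 181*(-86) = -15566)
O/633814 = -15566/633814 = -15566*1/633814 = -7783/316907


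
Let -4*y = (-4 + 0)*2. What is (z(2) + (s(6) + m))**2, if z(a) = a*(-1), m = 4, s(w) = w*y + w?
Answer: 400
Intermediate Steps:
y = 2 (y = -(-4 + 0)*2/4 = -(-1)*2 = -1/4*(-8) = 2)
s(w) = 3*w (s(w) = w*2 + w = 2*w + w = 3*w)
z(a) = -a
(z(2) + (s(6) + m))**2 = (-1*2 + (3*6 + 4))**2 = (-2 + (18 + 4))**2 = (-2 + 22)**2 = 20**2 = 400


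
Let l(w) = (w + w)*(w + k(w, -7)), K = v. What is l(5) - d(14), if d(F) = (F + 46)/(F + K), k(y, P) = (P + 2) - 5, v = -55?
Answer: -1990/41 ≈ -48.537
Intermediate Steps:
K = -55
k(y, P) = -3 + P (k(y, P) = (2 + P) - 5 = -3 + P)
d(F) = (46 + F)/(-55 + F) (d(F) = (F + 46)/(F - 55) = (46 + F)/(-55 + F))
l(w) = 2*w*(-10 + w) (l(w) = (w + w)*(w + (-3 - 7)) = (2*w)*(w - 10) = (2*w)*(-10 + w) = 2*w*(-10 + w))
l(5) - d(14) = 2*5*(-10 + 5) - (46 + 14)/(-55 + 14) = 2*5*(-5) - 60/(-41) = -50 - (-1)*60/41 = -50 - 1*(-60/41) = -50 + 60/41 = -1990/41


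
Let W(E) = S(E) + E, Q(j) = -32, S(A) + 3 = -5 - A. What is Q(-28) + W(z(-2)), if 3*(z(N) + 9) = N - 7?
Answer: -40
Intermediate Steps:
S(A) = -8 - A (S(A) = -3 + (-5 - A) = -8 - A)
z(N) = -34/3 + N/3 (z(N) = -9 + (N - 7)/3 = -9 + (-7 + N)/3 = -9 + (-7/3 + N/3) = -34/3 + N/3)
W(E) = -8 (W(E) = (-8 - E) + E = -8)
Q(-28) + W(z(-2)) = -32 - 8 = -40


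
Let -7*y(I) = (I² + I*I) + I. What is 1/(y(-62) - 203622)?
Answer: -7/1432980 ≈ -4.8849e-6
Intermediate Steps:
y(I) = -2*I²/7 - I/7 (y(I) = -((I² + I*I) + I)/7 = -((I² + I²) + I)/7 = -(2*I² + I)/7 = -(I + 2*I²)/7 = -2*I²/7 - I/7)
1/(y(-62) - 203622) = 1/(-⅐*(-62)*(1 + 2*(-62)) - 203622) = 1/(-⅐*(-62)*(1 - 124) - 203622) = 1/(-⅐*(-62)*(-123) - 203622) = 1/(-7626/7 - 203622) = 1/(-1432980/7) = -7/1432980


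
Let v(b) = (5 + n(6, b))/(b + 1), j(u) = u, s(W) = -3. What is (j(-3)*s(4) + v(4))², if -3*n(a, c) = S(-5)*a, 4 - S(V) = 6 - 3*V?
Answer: 7056/25 ≈ 282.24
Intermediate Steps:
S(V) = -2 + 3*V (S(V) = 4 - (6 - 3*V) = 4 + (-6 + 3*V) = -2 + 3*V)
n(a, c) = 17*a/3 (n(a, c) = -(-2 + 3*(-5))*a/3 = -(-2 - 15)*a/3 = -(-17)*a/3 = 17*a/3)
v(b) = 39/(1 + b) (v(b) = (5 + (17/3)*6)/(b + 1) = (5 + 34)/(1 + b) = 39/(1 + b))
(j(-3)*s(4) + v(4))² = (-3*(-3) + 39/(1 + 4))² = (9 + 39/5)² = (84/5)² = 7056/25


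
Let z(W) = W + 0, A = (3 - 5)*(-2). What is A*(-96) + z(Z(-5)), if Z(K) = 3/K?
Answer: -1923/5 ≈ -384.60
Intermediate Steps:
A = 4 (A = -2*(-2) = 4)
z(W) = W
A*(-96) + z(Z(-5)) = 4*(-96) + 3/(-5) = -384 + 3*(-⅕) = -384 - ⅗ = -1923/5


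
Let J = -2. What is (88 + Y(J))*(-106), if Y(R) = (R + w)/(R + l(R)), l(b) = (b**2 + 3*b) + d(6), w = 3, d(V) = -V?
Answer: -46587/5 ≈ -9317.4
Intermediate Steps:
l(b) = -6 + b**2 + 3*b (l(b) = (b**2 + 3*b) - 1*6 = (b**2 + 3*b) - 6 = -6 + b**2 + 3*b)
Y(R) = (3 + R)/(-6 + R**2 + 4*R) (Y(R) = (R + 3)/(R + (-6 + R**2 + 3*R)) = (3 + R)/(-6 + R**2 + 4*R))
(88 + Y(J))*(-106) = (88 + (3 - 2)/(-6 + (-2)**2 + 4*(-2)))*(-106) = (88 + 1/(-6 + 4 - 8))*(-106) = (88 + 1/(-10))*(-106) = (88 - 1/10*1)*(-106) = (88 - 1/10)*(-106) = (879/10)*(-106) = -46587/5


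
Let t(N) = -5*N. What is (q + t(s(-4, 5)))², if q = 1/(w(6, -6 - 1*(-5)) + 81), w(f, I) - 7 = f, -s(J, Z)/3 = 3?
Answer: 17901361/8836 ≈ 2026.0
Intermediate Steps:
s(J, Z) = -9 (s(J, Z) = -3*3 = -9)
w(f, I) = 7 + f
q = 1/94 (q = 1/((7 + 6) + 81) = 1/(13 + 81) = 1/94 ≈ 0.010638)
(q + t(s(-4, 5)))² = (1/94 - 5*(-9))² = (1/94 + 45)² = (4231/94)² = 17901361/8836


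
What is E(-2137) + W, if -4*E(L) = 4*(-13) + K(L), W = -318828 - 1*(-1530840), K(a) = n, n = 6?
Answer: 2424047/2 ≈ 1.2120e+6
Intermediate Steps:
K(a) = 6
W = 1212012 (W = -318828 + 1530840 = 1212012)
E(L) = 23/2 (E(L) = -(4*(-13) + 6)/4 = -(-52 + 6)/4 = -1/4*(-46) = 23/2)
E(-2137) + W = 23/2 + 1212012 = 2424047/2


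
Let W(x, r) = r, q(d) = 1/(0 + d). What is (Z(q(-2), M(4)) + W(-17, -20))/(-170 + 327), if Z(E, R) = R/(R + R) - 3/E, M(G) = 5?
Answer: -27/314 ≈ -0.085987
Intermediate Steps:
q(d) = 1/d
Z(E, R) = ½ - 3/E (Z(E, R) = R/((2*R)) - 3/E = R*(1/(2*R)) - 3/E = ½ - 3/E)
(Z(q(-2), M(4)) + W(-17, -20))/(-170 + 327) = ((-6 + 1/(-2))/(2*(1/(-2))) - 20)/(-170 + 327) = ((-6 - ½)/(2*(-½)) - 20)/157 = ((½)*(-2)*(-13/2) - 20)*(1/157) = (13/2 - 20)*(1/157) = -27/2*1/157 = -27/314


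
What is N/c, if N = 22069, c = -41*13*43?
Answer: -22069/22919 ≈ -0.96291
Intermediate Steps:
c = -22919 (c = -533*43 = -22919)
N/c = 22069/(-22919) = 22069*(-1/22919) = -22069/22919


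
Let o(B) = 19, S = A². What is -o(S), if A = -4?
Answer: -19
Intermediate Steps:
S = 16 (S = (-4)² = 16)
-o(S) = -1*19 = -19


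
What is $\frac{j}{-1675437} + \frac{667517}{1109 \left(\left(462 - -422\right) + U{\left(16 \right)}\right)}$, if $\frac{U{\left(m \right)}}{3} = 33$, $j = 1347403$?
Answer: $- \frac{350484658312}{1826472619239} \approx -0.19189$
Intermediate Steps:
$U{\left(m \right)} = 99$ ($U{\left(m \right)} = 3 \cdot 33 = 99$)
$\frac{j}{-1675437} + \frac{667517}{1109 \left(\left(462 - -422\right) + U{\left(16 \right)}\right)} = \frac{1347403}{-1675437} + \frac{667517}{1109 \left(\left(462 - -422\right) + 99\right)} = 1347403 \left(- \frac{1}{1675437}\right) + \frac{667517}{1109 \left(\left(462 + 422\right) + 99\right)} = - \frac{1347403}{1675437} + \frac{667517}{1109 \left(884 + 99\right)} = - \frac{1347403}{1675437} + \frac{667517}{1109 \cdot 983} = - \frac{1347403}{1675437} + \frac{667517}{1090147} = - \frac{350484658312}{1826472619239}$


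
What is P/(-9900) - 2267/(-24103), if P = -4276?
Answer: 31376932/59654925 ≈ 0.52597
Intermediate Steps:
P/(-9900) - 2267/(-24103) = -4276/(-9900) - 2267/(-24103) = -4276*(-1/9900) - 2267*(-1/24103) = 1069/2475 + 2267/24103 = 31376932/59654925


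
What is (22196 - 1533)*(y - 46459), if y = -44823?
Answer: -1886159966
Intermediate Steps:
(22196 - 1533)*(y - 46459) = (22196 - 1533)*(-44823 - 46459) = 20663*(-91282) = -1886159966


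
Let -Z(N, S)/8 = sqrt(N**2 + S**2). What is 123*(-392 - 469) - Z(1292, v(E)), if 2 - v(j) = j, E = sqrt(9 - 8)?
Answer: -105903 + 8*sqrt(1669265) ≈ -95567.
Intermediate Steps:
E = 1 (E = sqrt(1) = 1)
v(j) = 2 - j
Z(N, S) = -8*sqrt(N**2 + S**2)
123*(-392 - 469) - Z(1292, v(E)) = 123*(-392 - 469) - (-8)*sqrt(1292**2 + (2 - 1*1)**2) = 123*(-861) - (-8)*sqrt(1669264 + (2 - 1)**2) = -105903 - (-8)*sqrt(1669264 + 1**2) = -105903 - (-8)*sqrt(1669264 + 1) = -105903 - (-8)*sqrt(1669265) = -105903 + 8*sqrt(1669265)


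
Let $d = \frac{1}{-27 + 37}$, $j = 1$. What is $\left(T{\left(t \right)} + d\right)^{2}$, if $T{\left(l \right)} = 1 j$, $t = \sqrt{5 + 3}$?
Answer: $\frac{121}{100} \approx 1.21$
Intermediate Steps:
$t = 2 \sqrt{2}$ ($t = \sqrt{8} = 2 \sqrt{2} \approx 2.8284$)
$T{\left(l \right)} = 1$ ($T{\left(l \right)} = 1 \cdot 1 = 1$)
$d = \frac{1}{10} \approx 0.1$
$\left(T{\left(t \right)} + d\right)^{2} = \left(1 + \frac{1}{10}\right)^{2} = \left(\frac{11}{10}\right)^{2} = \frac{121}{100}$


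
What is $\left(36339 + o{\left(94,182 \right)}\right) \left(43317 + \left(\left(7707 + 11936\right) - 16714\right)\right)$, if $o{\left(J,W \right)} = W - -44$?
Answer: $1690984990$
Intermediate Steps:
$o{\left(J,W \right)} = 44 + W$ ($o{\left(J,W \right)} = W + 44 = 44 + W$)
$\left(36339 + o{\left(94,182 \right)}\right) \left(43317 + \left(\left(7707 + 11936\right) - 16714\right)\right) = \left(36339 + \left(44 + 182\right)\right) \left(43317 + \left(\left(7707 + 11936\right) - 16714\right)\right) = \left(36339 + 226\right) \left(43317 + \left(19643 - 16714\right)\right) = 36565 \left(43317 + 2929\right) = 36565 \cdot 46246 = 1690984990$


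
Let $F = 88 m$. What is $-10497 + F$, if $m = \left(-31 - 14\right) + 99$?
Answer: $-5745$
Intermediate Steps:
$m = 54$ ($m = -45 + 99 = 54$)
$F = 4752$ ($F = 88 \cdot 54 = 4752$)
$-10497 + F = -10497 + 4752 = -5745$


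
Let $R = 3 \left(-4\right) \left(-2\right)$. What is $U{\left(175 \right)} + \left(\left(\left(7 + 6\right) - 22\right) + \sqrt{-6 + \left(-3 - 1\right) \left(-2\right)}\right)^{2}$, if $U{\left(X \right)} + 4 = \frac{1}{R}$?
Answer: $\frac{1897}{24} - 18 \sqrt{2} \approx 53.586$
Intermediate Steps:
$R = 24$ ($R = \left(-12\right) \left(-2\right) = 24$)
$U{\left(X \right)} = - \frac{95}{24}$ ($U{\left(X \right)} = -4 + \frac{1}{24} = - \frac{95}{24}$)
$U{\left(175 \right)} + \left(\left(\left(7 + 6\right) - 22\right) + \sqrt{-6 + \left(-3 - 1\right) \left(-2\right)}\right)^{2} = - \frac{95}{24} + \left(\left(\left(7 + 6\right) - 22\right) + \sqrt{-6 + \left(-3 - 1\right) \left(-2\right)}\right)^{2} = - \frac{95}{24} + \left(\left(13 - 22\right) + \sqrt{-6 - -8}\right)^{2} = - \frac{95}{24} + \left(-9 + \sqrt{-6 + 8}\right)^{2} = - \frac{95}{24} + \left(-9 + \sqrt{2}\right)^{2}$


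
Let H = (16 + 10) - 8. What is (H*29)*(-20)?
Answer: -10440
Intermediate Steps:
H = 18 (H = 26 - 8 = 18)
(H*29)*(-20) = (18*29)*(-20) = 522*(-20) = -10440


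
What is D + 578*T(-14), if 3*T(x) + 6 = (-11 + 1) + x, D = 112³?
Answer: 1399148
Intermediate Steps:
D = 1404928
T(x) = -16/3 + x/3 (T(x) = -2 + ((-11 + 1) + x)/3 = -2 + (-10 + x)/3 = -2 + (-10/3 + x/3) = -16/3 + x/3)
D + 578*T(-14) = 1404928 + 578*(-16/3 + (⅓)*(-14)) = 1404928 + 578*(-16/3 - 14/3) = 1404928 + 578*(-10) = 1404928 - 5780 = 1399148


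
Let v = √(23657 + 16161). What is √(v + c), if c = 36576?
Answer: √(36576 + √39818) ≈ 191.77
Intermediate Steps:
v = √39818 ≈ 199.54
√(v + c) = √(√39818 + 36576) = √(36576 + √39818)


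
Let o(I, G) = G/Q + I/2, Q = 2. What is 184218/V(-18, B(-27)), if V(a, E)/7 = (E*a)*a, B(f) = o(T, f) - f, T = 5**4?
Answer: 30703/123228 ≈ 0.24916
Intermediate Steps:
T = 625
o(I, G) = G/2 + I/2
B(f) = 625/2 - f/2 (B(f) = (f/2 + (1/2)*625) - f = (f/2 + 625/2) - f = (625/2 + f/2) - f = 625/2 - f/2)
V(a, E) = 7*E*a**2 (V(a, E) = 7*((E*a)*a) = 7*(E*a**2) = 7*E*a**2)
184218/V(-18, B(-27)) = 184218/((7*(625/2 - 1/2*(-27))*(-18)**2)) = 184218/((7*(625/2 + 27/2)*324)) = 184218/((7*326*324)) = 184218/739368 = 184218*(1/739368) = 30703/123228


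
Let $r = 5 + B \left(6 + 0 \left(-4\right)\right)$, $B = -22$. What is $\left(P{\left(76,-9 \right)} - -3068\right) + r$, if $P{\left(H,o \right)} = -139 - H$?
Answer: $2726$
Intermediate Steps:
$r = -127$ ($r = 5 - 22 \left(6 + 0 \left(-4\right)\right) = 5 - 22 \left(6 + 0\right) = 5 - 132 = -127$)
$\left(P{\left(76,-9 \right)} - -3068\right) + r = \left(\left(-139 - 76\right) - -3068\right) - 127 = \left(\left(-139 - 76\right) + 3068\right) - 127 = \left(-215 + 3068\right) - 127 = 2853 - 127 = 2726$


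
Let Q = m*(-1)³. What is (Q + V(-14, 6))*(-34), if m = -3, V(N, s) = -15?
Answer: 408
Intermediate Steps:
Q = 3 (Q = -3*(-1)³ = -3*(-1) = 3)
(Q + V(-14, 6))*(-34) = (3 - 15)*(-34) = -12*(-34) = 408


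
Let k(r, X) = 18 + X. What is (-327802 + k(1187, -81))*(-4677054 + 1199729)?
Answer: 1140093161125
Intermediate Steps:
(-327802 + k(1187, -81))*(-4677054 + 1199729) = (-327802 + (18 - 81))*(-4677054 + 1199729) = (-327802 - 63)*(-3477325) = -327865*(-3477325) = 1140093161125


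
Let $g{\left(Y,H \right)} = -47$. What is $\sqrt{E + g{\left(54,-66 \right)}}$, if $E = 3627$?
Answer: $2 \sqrt{895} \approx 59.833$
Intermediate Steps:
$\sqrt{E + g{\left(54,-66 \right)}} = \sqrt{3627 - 47} = \sqrt{3580} = 2 \sqrt{895}$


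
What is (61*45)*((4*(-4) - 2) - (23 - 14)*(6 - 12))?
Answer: 98820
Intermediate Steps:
(61*45)*((4*(-4) - 2) - (23 - 14)*(6 - 12)) = 2745*((-16 - 2) - 9*(-6)) = 2745*(-18 - 1*(-54)) = 2745*(-18 + 54) = 2745*36 = 98820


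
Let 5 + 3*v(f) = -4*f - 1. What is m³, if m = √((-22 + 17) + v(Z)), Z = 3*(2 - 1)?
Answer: -11*I*√11 ≈ -36.483*I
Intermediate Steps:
Z = 3 (Z = 3*1 = 3)
v(f) = -2 - 4*f/3 (v(f) = -5/3 + (-4*f - 1)/3 = -5/3 + (-1 - 4*f)/3 = -5/3 + (-⅓ - 4*f/3) = -2 - 4*f/3)
m = I*√11 (m = √((-22 + 17) + (-2 - 4/3*3)) = √(-5 + (-2 - 4)) = √(-5 - 6) = √(-11) = I*√11 ≈ 3.3166*I)
m³ = (I*√11)³ = -11*I*√11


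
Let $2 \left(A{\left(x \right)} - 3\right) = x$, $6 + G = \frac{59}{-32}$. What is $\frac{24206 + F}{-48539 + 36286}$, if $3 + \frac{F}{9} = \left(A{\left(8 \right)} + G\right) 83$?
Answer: $- \frac{753559}{392096} \approx -1.9219$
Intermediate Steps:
$G = - \frac{251}{32}$ ($G = -6 + \frac{59}{-32} = -6 + 59 \left(- \frac{1}{32}\right) = -6 - \frac{59}{32} = - \frac{251}{32} \approx -7.8438$)
$A{\left(x \right)} = 3 + \frac{x}{2}$
$F = - \frac{21033}{32}$ ($F = -27 + 9 \left(\left(3 + \frac{1}{2} \cdot 8\right) - \frac{251}{32}\right) 83 = -27 + 9 \left(\left(3 + 4\right) - \frac{251}{32}\right) 83 = -27 + 9 \left(7 - \frac{251}{32}\right) 83 = -27 + 9 \left(\left(- \frac{27}{32}\right) 83\right) = -27 + 9 \left(- \frac{2241}{32}\right) = -27 - \frac{20169}{32} = - \frac{21033}{32} \approx -657.28$)
$\frac{24206 + F}{-48539 + 36286} = \frac{24206 - \frac{21033}{32}}{-48539 + 36286} = \frac{753559}{32 \left(-12253\right)} = \frac{753559}{32} \left(- \frac{1}{12253}\right) = - \frac{753559}{392096}$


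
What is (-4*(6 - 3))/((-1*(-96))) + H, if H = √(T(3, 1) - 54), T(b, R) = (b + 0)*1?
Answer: -⅛ + I*√51 ≈ -0.125 + 7.1414*I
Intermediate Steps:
T(b, R) = b (T(b, R) = b*1 = b)
H = I*√51 (H = √(3 - 54) = √(-51) = I*√51 ≈ 7.1414*I)
(-4*(6 - 3))/((-1*(-96))) + H = (-4*(6 - 3))/((-1*(-96))) + I*√51 = -4*3/96 + I*√51 = -12*1/96 + I*√51 = -⅛ + I*√51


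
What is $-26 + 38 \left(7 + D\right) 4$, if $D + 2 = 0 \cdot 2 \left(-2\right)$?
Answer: $734$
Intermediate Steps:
$D = -2$ ($D = -2 + 0 \cdot 2 \left(-2\right) = -2 + 0 \left(-2\right) = -2 + 0 = -2$)
$-26 + 38 \left(7 + D\right) 4 = -26 + 38 \left(7 - 2\right) 4 = -26 + 38 \cdot 5 \cdot 4 = -26 + 38 \cdot 20 = -26 + 760 = 734$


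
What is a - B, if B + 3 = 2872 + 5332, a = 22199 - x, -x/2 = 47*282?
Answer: 40506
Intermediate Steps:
x = -26508 (x = -94*282 = -2*13254 = -26508)
a = 48707 (a = 22199 - 1*(-26508) = 22199 + 26508 = 48707)
B = 8201 (B = -3 + (2872 + 5332) = -3 + 8204 = 8201)
a - B = 48707 - 1*8201 = 48707 - 8201 = 40506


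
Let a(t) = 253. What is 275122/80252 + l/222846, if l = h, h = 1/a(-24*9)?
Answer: 1938923611861/565576351197 ≈ 3.4282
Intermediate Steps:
h = 1/253 ≈ 0.0039526
l = 1/253 ≈ 0.0039526
275122/80252 + l/222846 = 275122/80252 + (1/253)/222846 = 275122*(1/80252) + (1/253)*(1/222846) = 137561/40126 + 1/56380038 = 1938923611861/565576351197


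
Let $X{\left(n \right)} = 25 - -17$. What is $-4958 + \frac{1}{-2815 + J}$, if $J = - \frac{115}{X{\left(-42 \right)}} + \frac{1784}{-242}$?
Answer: $- \frac{71183047304}{14357209} \approx -4958.0$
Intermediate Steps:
$X{\left(n \right)} = 42$ ($X{\left(n \right)} = 25 + 17 = 42$)
$J = - \frac{51379}{5082}$ ($J = - \frac{115}{42} + \frac{1784}{-242} = \left(-115\right) \frac{1}{42} + 1784 \left(- \frac{1}{242}\right) = - \frac{115}{42} - \frac{892}{121} = - \frac{51379}{5082} \approx -10.11$)
$-4958 + \frac{1}{-2815 + J} = -4958 + \frac{1}{-2815 - \frac{51379}{5082}} = -4958 + \frac{1}{- \frac{14357209}{5082}} = -4958 - \frac{5082}{14357209} = - \frac{71183047304}{14357209}$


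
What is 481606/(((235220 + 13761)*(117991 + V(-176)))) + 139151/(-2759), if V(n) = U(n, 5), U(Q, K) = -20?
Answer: -4087216644008247/81038831103209 ≈ -50.435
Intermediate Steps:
V(n) = -20
481606/(((235220 + 13761)*(117991 + V(-176)))) + 139151/(-2759) = 481606/(((235220 + 13761)*(117991 - 20))) + 139151/(-2759) = 481606/((248981*117971)) + 139151*(-1/2759) = 481606/29372537551 - 139151/2759 = -4087216644008247/81038831103209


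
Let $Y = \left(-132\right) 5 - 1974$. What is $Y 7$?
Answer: $-18438$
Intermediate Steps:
$Y = -2634$ ($Y = -660 - 1974 = -2634$)
$Y 7 = \left(-2634\right) 7 = -18438$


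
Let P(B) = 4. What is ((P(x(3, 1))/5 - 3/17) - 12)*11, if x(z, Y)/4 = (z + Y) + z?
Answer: -10637/85 ≈ -125.14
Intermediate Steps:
x(z, Y) = 4*Y + 8*z (x(z, Y) = 4*((z + Y) + z) = 4*((Y + z) + z) = 4*(Y + 2*z) = 4*Y + 8*z)
((P(x(3, 1))/5 - 3/17) - 12)*11 = ((4/5 - 3/17) - 12)*11 = ((4*(⅕) - 3*1/17) - 12)*11 = ((⅘ - 3/17) - 12)*11 = (53/85 - 12)*11 = -967/85*11 = -10637/85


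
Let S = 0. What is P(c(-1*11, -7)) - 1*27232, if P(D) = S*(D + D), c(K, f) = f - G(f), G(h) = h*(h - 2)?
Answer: -27232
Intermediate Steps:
G(h) = h*(-2 + h)
c(K, f) = f - f*(-2 + f)
P(D) = 0 (P(D) = 0*(D + D) = 0*(2*D) = 0)
P(c(-1*11, -7)) - 1*27232 = 0 - 1*27232 = 0 - 27232 = -27232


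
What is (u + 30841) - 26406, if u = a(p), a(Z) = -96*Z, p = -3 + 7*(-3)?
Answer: 6739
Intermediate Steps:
p = -24 (p = -3 - 21 = -24)
u = 2304 (u = -96*(-24) = 2304)
(u + 30841) - 26406 = (2304 + 30841) - 26406 = 33145 - 26406 = 6739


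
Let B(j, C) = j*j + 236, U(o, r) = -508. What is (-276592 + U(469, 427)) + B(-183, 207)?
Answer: -243375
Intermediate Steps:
B(j, C) = 236 + j**2 (B(j, C) = j**2 + 236 = 236 + j**2)
(-276592 + U(469, 427)) + B(-183, 207) = (-276592 - 508) + (236 + (-183)**2) = -277100 + (236 + 33489) = -277100 + 33725 = -243375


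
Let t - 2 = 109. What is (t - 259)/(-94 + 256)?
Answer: -74/81 ≈ -0.91358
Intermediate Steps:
t = 111 (t = 2 + 109 = 111)
(t - 259)/(-94 + 256) = (111 - 259)/(-94 + 256) = -148/162 = -148*1/162 = -74/81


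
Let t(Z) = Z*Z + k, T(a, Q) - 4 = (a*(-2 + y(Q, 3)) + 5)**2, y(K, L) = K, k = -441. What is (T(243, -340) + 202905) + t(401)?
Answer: 6906139470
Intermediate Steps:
T(a, Q) = 4 + (5 + a*(-2 + Q))**2 (T(a, Q) = 4 + (a*(-2 + Q) + 5)**2 = 4 + (5 + a*(-2 + Q))**2)
t(Z) = -441 + Z**2 (t(Z) = Z*Z - 441 = Z**2 - 441 = -441 + Z**2)
(T(243, -340) + 202905) + t(401) = ((4 + (5 - 2*243 - 340*243)**2) + 202905) + (-441 + 401**2) = ((4 + (5 - 486 - 82620)**2) + 202905) + (-441 + 160801) = ((4 + (-83101)**2) + 202905) + 160360 = ((4 + 6905776201) + 202905) + 160360 = (6905776205 + 202905) + 160360 = 6905979110 + 160360 = 6906139470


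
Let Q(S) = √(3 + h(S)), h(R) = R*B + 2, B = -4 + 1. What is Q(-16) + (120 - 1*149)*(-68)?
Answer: 1972 + √53 ≈ 1979.3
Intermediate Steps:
B = -3
h(R) = 2 - 3*R (h(R) = R*(-3) + 2 = -3*R + 2 = 2 - 3*R)
Q(S) = √(5 - 3*S) (Q(S) = √(3 + (2 - 3*S)) = √(5 - 3*S))
Q(-16) + (120 - 1*149)*(-68) = √(5 - 3*(-16)) + (120 - 1*149)*(-68) = √(5 + 48) + (120 - 149)*(-68) = √53 - 29*(-68) = √53 + 1972 = 1972 + √53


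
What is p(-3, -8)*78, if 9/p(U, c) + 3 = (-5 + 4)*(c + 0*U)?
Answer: 702/5 ≈ 140.40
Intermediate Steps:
p(U, c) = 9/(-3 - c) (p(U, c) = 9/(-3 + (-5 + 4)*(c + 0*U)) = 9/(-3 - (c + 0)) = 9/(-3 - c))
p(-3, -8)*78 = -9/(3 - 8)*78 = -9/(-5)*78 = -9*(-1/5)*78 = (9/5)*78 = 702/5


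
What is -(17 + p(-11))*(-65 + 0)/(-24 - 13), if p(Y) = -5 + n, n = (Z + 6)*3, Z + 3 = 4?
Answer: -2145/37 ≈ -57.973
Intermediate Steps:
Z = 1 (Z = -3 + 4 = 1)
n = 21 (n = (1 + 6)*3 = 7*3 = 21)
p(Y) = 16 (p(Y) = -5 + 21 = 16)
-(17 + p(-11))*(-65 + 0)/(-24 - 13) = -(17 + 16)*(-65 + 0)/(-24 - 13) = -33*(-65/(-37)) = -33*(-65*(-1/37)) = -33*65/37 = -1*2145/37 = -2145/37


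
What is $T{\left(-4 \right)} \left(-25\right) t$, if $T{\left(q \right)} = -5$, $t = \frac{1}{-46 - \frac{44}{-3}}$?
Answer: $- \frac{375}{94} \approx -3.9894$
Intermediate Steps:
$t = - \frac{3}{94}$ ($t = \frac{1}{-46 - - \frac{44}{3}} = \frac{1}{-46 + \frac{44}{3}} = \frac{1}{- \frac{94}{3}} = - \frac{3}{94} \approx -0.031915$)
$T{\left(-4 \right)} \left(-25\right) t = \left(-5\right) \left(-25\right) \left(- \frac{3}{94}\right) = 125 \left(- \frac{3}{94}\right) = - \frac{375}{94}$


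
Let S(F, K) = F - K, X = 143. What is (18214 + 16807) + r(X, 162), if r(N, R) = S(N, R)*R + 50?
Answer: 31993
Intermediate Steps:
r(N, R) = 50 + R*(N - R) (r(N, R) = (N - R)*R + 50 = R*(N - R) + 50 = 50 + R*(N - R))
(18214 + 16807) + r(X, 162) = (18214 + 16807) + (50 + 162*(143 - 1*162)) = 35021 + (50 + 162*(143 - 162)) = 35021 + (50 + 162*(-19)) = 35021 + (50 - 3078) = 35021 - 3028 = 31993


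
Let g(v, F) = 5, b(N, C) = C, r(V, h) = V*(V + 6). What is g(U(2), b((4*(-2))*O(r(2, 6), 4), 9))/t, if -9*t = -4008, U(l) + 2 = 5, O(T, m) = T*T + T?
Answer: 15/1336 ≈ 0.011228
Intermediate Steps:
r(V, h) = V*(6 + V)
O(T, m) = T + T² (O(T, m) = T² + T = T + T²)
U(l) = 3 (U(l) = -2 + 5 = 3)
t = 1336/3 (t = -⅑*(-4008) = 1336/3 ≈ 445.33)
g(U(2), b((4*(-2))*O(r(2, 6), 4), 9))/t = 5/(1336/3) = 5*(3/1336) = 15/1336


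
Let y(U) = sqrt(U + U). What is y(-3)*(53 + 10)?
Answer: 63*I*sqrt(6) ≈ 154.32*I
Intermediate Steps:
y(U) = sqrt(2)*sqrt(U) (y(U) = sqrt(2*U) = sqrt(2)*sqrt(U))
y(-3)*(53 + 10) = (sqrt(2)*sqrt(-3))*(53 + 10) = (sqrt(2)*(I*sqrt(3)))*63 = (I*sqrt(6))*63 = 63*I*sqrt(6)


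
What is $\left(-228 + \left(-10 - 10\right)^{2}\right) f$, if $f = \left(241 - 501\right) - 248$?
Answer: $-87376$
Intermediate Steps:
$f = -508$ ($f = -260 - 248 = -508$)
$\left(-228 + \left(-10 - 10\right)^{2}\right) f = \left(-228 + \left(-10 - 10\right)^{2}\right) \left(-508\right) = \left(-228 + \left(-20\right)^{2}\right) \left(-508\right) = \left(-228 + 400\right) \left(-508\right) = 172 \left(-508\right) = -87376$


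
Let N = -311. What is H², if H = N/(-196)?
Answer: 96721/38416 ≈ 2.5177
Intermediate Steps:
H = 311/196 (H = -311/(-196) = -311*(-1/196) = 311/196 ≈ 1.5867)
H² = (311/196)² = 96721/38416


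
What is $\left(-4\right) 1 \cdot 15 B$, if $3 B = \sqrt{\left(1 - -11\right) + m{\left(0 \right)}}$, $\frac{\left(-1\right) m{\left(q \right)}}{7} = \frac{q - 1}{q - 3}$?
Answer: $- \frac{20 \sqrt{87}}{3} \approx -62.182$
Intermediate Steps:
$m{\left(q \right)} = - \frac{7 \left(-1 + q\right)}{-3 + q}$ ($m{\left(q \right)} = - 7 \frac{q - 1}{q - 3} = - 7 \frac{-1 + q}{q - 3} = - 7 \frac{-1 + q}{-3 + q} = - \frac{7 \left(-1 + q\right)}{-3 + q}$)
$B = \frac{\sqrt{87}}{9}$ ($B = \frac{\sqrt{\left(1 - -11\right) + \frac{7 \left(1 - 0\right)}{-3 + 0}}}{3} = \frac{\sqrt{\left(1 + 11\right) + \frac{7 \left(1 + 0\right)}{-3}}}{3} = \frac{\sqrt{12 + 7 \left(- \frac{1}{3}\right) 1}}{3} = \frac{\sqrt{12 - \frac{7}{3}}}{3} = \frac{\sqrt{\frac{29}{3}}}{3} = \frac{\frac{1}{3} \sqrt{87}}{3} = \frac{\sqrt{87}}{9} \approx 1.0364$)
$\left(-4\right) 1 \cdot 15 B = \left(-4\right) 1 \cdot 15 \frac{\sqrt{87}}{9} = \left(-4\right) 15 \frac{\sqrt{87}}{9} = - 60 \frac{\sqrt{87}}{9} = - \frac{20 \sqrt{87}}{3}$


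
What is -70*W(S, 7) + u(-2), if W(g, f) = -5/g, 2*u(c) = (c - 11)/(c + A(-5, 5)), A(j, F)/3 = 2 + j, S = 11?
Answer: 713/22 ≈ 32.409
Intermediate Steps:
A(j, F) = 6 + 3*j (A(j, F) = 3*(2 + j) = 6 + 3*j)
u(c) = (-11 + c)/(2*(-9 + c)) (u(c) = ((c - 11)/(c + (6 + 3*(-5))))/2 = ((-11 + c)/(c + (6 - 15)))/2 = ((-11 + c)/(c - 9))/2 = ((-11 + c)/(-9 + c))/2 = (-11 + c)/(2*(-9 + c)))
-70*W(S, 7) + u(-2) = -(-350)/11 + (-11 - 2)/(2*(-9 - 2)) = -(-350)/11 + (½)*(-13)/(-11) = -70*(-5/11) + (½)*(-1/11)*(-13) = 350/11 + 13/22 = 713/22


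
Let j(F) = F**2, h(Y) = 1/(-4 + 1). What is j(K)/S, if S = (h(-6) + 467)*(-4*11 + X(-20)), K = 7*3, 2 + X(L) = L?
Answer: -63/4400 ≈ -0.014318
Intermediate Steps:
X(L) = -2 + L
K = 21
h(Y) = -1/3 (h(Y) = 1/(-3) = -1/3)
S = -30800 (S = (-1/3 + 467)*(-4*11 + (-2 - 20)) = 1400*(-44 - 22)/3 = (1400/3)*(-66) = -30800)
j(K)/S = 21**2/(-30800) = 441*(-1/30800) = -63/4400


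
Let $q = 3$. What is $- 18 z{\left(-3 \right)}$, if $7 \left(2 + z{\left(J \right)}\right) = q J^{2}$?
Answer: $- \frac{234}{7} \approx -33.429$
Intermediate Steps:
$z{\left(J \right)} = -2 + \frac{3 J^{2}}{7}$
$- 18 z{\left(-3 \right)} = - 18 \left(-2 + \frac{3 \left(-3\right)^{2}}{7}\right) = - 18 \left(-2 + \frac{3}{7} \cdot 9\right) = - 18 \left(-2 + \frac{27}{7}\right) = \left(-18\right) \frac{13}{7} = - \frac{234}{7}$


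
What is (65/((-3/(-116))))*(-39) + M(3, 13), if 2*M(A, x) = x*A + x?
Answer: -97994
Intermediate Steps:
M(A, x) = x/2 + A*x/2 (M(A, x) = (x*A + x)/2 = (A*x + x)/2 = (x + A*x)/2 = x/2 + A*x/2)
(65/((-3/(-116))))*(-39) + M(3, 13) = (65/((-3/(-116))))*(-39) + (1/2)*13*(1 + 3) = (65/((-3*(-1/116))))*(-39) + (1/2)*13*4 = (65/(3/116))*(-39) + 26 = (65*(116/3))*(-39) + 26 = (7540/3)*(-39) + 26 = -98020 + 26 = -97994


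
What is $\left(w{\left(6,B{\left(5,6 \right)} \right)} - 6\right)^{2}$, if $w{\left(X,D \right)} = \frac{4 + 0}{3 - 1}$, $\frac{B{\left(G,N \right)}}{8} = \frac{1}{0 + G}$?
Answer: $16$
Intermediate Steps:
$B{\left(G,N \right)} = \frac{8}{G}$ ($B{\left(G,N \right)} = \frac{8}{0 + G} = \frac{8}{G}$)
$w{\left(X,D \right)} = 2$ ($w{\left(X,D \right)} = \frac{4}{2} = 4 \cdot \frac{1}{2} = 2$)
$\left(w{\left(6,B{\left(5,6 \right)} \right)} - 6\right)^{2} = \left(2 - 6\right)^{2} = \left(-4\right)^{2} = 16$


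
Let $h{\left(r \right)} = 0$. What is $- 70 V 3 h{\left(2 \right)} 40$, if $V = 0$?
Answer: $0$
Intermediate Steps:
$- 70 V 3 h{\left(2 \right)} 40 = - 70 \cdot 0 \cdot 3 \cdot 0 \cdot 40 = - 70 \cdot 0 \cdot 0 \cdot 40 = \left(-70\right) 0 \cdot 40 = 0 \cdot 40 = 0$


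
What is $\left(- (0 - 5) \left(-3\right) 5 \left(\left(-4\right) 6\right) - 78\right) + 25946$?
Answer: $27668$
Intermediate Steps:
$\left(- (0 - 5) \left(-3\right) 5 \left(\left(-4\right) 6\right) - 78\right) + 25946 = \left(\left(-1\right) \left(-5\right) \left(-3\right) 5 \left(-24\right) - 78\right) + 25946 = \left(5 \left(-3\right) 5 \left(-24\right) - 78\right) + 25946 = \left(\left(-15\right) 5 \left(-24\right) - 78\right) + 25946 = \left(\left(-75\right) \left(-24\right) - 78\right) + 25946 = \left(1800 - 78\right) + 25946 = 1722 + 25946 = 27668$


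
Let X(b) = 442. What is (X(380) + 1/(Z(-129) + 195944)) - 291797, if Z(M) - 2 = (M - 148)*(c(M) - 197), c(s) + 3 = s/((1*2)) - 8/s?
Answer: -20235301962257/69452393 ≈ -2.9136e+5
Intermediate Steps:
c(s) = -3 + s/2 - 8/s (c(s) = -3 + (s/((1*2)) - 8/s) = -3 + (s/2 - 8/s) = -3 + s/2 - 8/s)
Z(M) = 2 + (-148 + M)*(-200 + M/2 - 8/M) (Z(M) = 2 + (M - 148)*((-3 + M/2 - 8/M) - 197) = 2 + (-148 + M)*(-200 + M/2 - 8/M))
(X(380) + 1/(Z(-129) + 195944)) - 291797 = (442 + 1/((29594 + (1/2)*(-129)**2 - 274*(-129) + 1184/(-129)) + 195944)) - 291797 = (442 + 1/((29594 + (1/2)*16641 + 35346 + 1184*(-1/129)) + 195944)) - 291797 = (442 + 1/((29594 + 16641/2 + 35346 - 1184/129) + 195944)) - 291797 = (442 + 1/(18898841/258 + 195944)) - 291797 = (442 + 1/(69452393/258)) - 291797 = (442 + 258/69452393) - 291797 = 30697957964/69452393 - 291797 = -20235301962257/69452393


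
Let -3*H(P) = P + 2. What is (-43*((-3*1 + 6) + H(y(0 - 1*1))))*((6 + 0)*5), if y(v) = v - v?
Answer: -3010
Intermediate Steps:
y(v) = 0
H(P) = -⅔ - P/3 (H(P) = -(P + 2)/3 = -(2 + P)/3 = -⅔ - P/3)
(-43*((-3*1 + 6) + H(y(0 - 1*1))))*((6 + 0)*5) = (-43*((-3*1 + 6) + (-⅔ - ⅓*0)))*((6 + 0)*5) = (-43*((-3 + 6) + (-⅔ + 0)))*(6*5) = -43*(3 - ⅔)*30 = -43*7/3*30 = -301/3*30 = -3010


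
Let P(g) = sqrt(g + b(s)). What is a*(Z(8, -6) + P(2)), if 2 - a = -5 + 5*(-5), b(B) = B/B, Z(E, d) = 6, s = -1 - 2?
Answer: 192 + 32*sqrt(3) ≈ 247.43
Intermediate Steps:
s = -3
b(B) = 1
a = 32 (a = 2 - (-5 + 5*(-5)) = 2 - (-5 - 25) = 2 - 1*(-30) = 2 + 30 = 32)
P(g) = sqrt(1 + g) (P(g) = sqrt(g + 1) = sqrt(1 + g))
a*(Z(8, -6) + P(2)) = 32*(6 + sqrt(1 + 2)) = 32*(6 + sqrt(3)) = 192 + 32*sqrt(3)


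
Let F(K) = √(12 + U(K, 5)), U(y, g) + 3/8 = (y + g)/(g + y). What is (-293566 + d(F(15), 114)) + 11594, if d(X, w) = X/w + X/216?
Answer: -281972 + 55*√202/16416 ≈ -2.8197e+5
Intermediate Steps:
U(y, g) = 5/8 (U(y, g) = -3/8 + (y + g)/(g + y) = -3/8 + (g + y)/(g + y) = -3/8 + 1 = 5/8)
F(K) = √202/4 (F(K) = √(12 + 5/8) = √(101/8) = √202/4)
d(X, w) = X/216 + X/w (d(X, w) = X/w + X*(1/216) = X/w + X/216 = X/216 + X/w)
(-293566 + d(F(15), 114)) + 11594 = (-293566 + ((√202/4)/216 + (√202/4)/114)) + 11594 = (-293566 + (√202/864 + (√202/4)*(1/114))) + 11594 = (-293566 + (√202/864 + √202/456)) + 11594 = (-293566 + 55*√202/16416) + 11594 = -281972 + 55*√202/16416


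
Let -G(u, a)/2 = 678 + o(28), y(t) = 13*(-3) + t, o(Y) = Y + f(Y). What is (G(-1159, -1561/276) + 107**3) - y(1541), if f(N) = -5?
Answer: 1222139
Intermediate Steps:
o(Y) = -5 + Y (o(Y) = Y - 5 = -5 + Y)
y(t) = -39 + t
G(u, a) = -1402 (G(u, a) = -2*(678 + (-5 + 28)) = -2*(678 + 23) = -2*701 = -1402)
(G(-1159, -1561/276) + 107**3) - y(1541) = (-1402 + 107**3) - (-39 + 1541) = (-1402 + 1225043) - 1*1502 = 1223641 - 1502 = 1222139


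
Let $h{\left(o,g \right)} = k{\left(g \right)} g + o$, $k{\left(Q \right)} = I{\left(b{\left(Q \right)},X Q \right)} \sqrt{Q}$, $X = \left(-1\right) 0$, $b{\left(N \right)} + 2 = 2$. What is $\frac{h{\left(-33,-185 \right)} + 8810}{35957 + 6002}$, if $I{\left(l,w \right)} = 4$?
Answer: $\frac{8777}{41959} - \frac{740 i \sqrt{185}}{41959} \approx 0.20918 - 0.23988 i$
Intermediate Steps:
$b{\left(N \right)} = 0$ ($b{\left(N \right)} = -2 + 2 = 0$)
$X = 0$
$k{\left(Q \right)} = 4 \sqrt{Q}$
$h{\left(o,g \right)} = o + 4 g^{\frac{3}{2}}$ ($h{\left(o,g \right)} = 4 \sqrt{g} g + o = 4 g^{\frac{3}{2}} + o = o + 4 g^{\frac{3}{2}}$)
$\frac{h{\left(-33,-185 \right)} + 8810}{35957 + 6002} = \frac{\left(-33 + 4 \left(-185\right)^{\frac{3}{2}}\right) + 8810}{35957 + 6002} = \frac{\left(-33 + 4 \left(- 185 i \sqrt{185}\right)\right) + 8810}{41959} = \left(\left(-33 - 740 i \sqrt{185}\right) + 8810\right) \frac{1}{41959} = \left(8777 - 740 i \sqrt{185}\right) \frac{1}{41959} = \frac{8777}{41959} - \frac{740 i \sqrt{185}}{41959}$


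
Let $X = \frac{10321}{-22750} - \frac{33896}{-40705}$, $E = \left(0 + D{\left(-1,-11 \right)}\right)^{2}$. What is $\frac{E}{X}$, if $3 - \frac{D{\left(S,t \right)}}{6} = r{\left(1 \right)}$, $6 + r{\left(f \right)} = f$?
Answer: $\frac{60959808000}{10029077} \approx 6078.3$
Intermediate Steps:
$r{\left(f \right)} = -6 + f$
$D{\left(S,t \right)} = 48$ ($D{\left(S,t \right)} = 18 - 6 \left(-6 + 1\right) = 18 - -30 = 18 + 30 = 48$)
$E = 2304$ ($E = \left(0 + 48\right)^{2} = 48^{2} = 2304$)
$X = \frac{10029077}{26458250}$ ($X = 10321 \left(- \frac{1}{22750}\right) - - \frac{33896}{40705} = - \frac{10321}{22750} + \frac{33896}{40705} = \frac{10029077}{26458250} \approx 0.37905$)
$\frac{E}{X} = \frac{2304}{\frac{10029077}{26458250}} = 2304 \cdot \frac{26458250}{10029077} = \frac{60959808000}{10029077}$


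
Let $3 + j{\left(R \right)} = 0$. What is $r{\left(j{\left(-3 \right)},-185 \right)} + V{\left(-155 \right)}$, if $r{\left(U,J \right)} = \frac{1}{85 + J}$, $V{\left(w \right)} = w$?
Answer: $- \frac{15501}{100} \approx -155.01$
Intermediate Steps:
$j{\left(R \right)} = -3$ ($j{\left(R \right)} = -3 + 0 = -3$)
$r{\left(j{\left(-3 \right)},-185 \right)} + V{\left(-155 \right)} = \frac{1}{85 - 185} - 155 = \frac{1}{-100} - 155 = - \frac{1}{100} - 155 = - \frac{15501}{100}$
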